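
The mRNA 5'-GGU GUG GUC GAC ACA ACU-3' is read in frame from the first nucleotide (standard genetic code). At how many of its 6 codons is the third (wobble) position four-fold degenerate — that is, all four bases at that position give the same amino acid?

Codon 1 GGU (Gly): third position 4-fold.
Codon 2 GUG (Val): third position 4-fold.
Codon 3 GUC (Val): third position 4-fold.
Codon 4 GAC (Asp): third position 2-fold.
Codon 5 ACA (Thr): third position 4-fold.
Codon 6 ACU (Thr): third position 4-fold.
Four-fold degenerate third positions: 5.

5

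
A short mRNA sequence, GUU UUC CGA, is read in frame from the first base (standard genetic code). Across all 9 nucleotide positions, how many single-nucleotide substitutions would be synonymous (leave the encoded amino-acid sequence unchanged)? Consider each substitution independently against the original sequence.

8

Codon 1 (GUU, Val): 3 synonymous substitutions.
Codon 2 (UUC, Phe): 1 synonymous substitution.
Codon 3 (CGA, Arg): 4 synonymous substitutions.
Total: 3 + 1 + 4 = 8.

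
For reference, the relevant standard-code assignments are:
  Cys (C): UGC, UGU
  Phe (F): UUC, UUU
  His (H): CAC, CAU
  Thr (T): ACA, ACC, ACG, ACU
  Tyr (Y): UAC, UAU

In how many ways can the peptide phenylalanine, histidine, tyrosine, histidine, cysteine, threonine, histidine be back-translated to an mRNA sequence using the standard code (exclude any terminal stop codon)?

Phe: 2 codons.
His: 2 codons.
Tyr: 2 codons.
His: 2 codons.
Cys: 2 codons.
Thr: 4 codons.
His: 2 codons.
2 × 2 × 2 × 2 × 2 × 4 × 2 = 256.

256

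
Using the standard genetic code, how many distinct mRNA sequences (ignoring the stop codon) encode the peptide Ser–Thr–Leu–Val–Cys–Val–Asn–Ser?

55296

Ser: 6 codons.
Thr: 4 codons.
Leu: 6 codons.
Val: 4 codons.
Cys: 2 codons.
Val: 4 codons.
Asn: 2 codons.
Ser: 6 codons.
6 × 4 × 6 × 4 × 2 × 4 × 2 × 6 = 55296.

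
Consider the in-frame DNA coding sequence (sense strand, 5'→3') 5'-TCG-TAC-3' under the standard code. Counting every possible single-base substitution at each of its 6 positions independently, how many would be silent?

Codon 1 (TCG, Ser): 3 synonymous substitutions.
Codon 2 (TAC, Tyr): 1 synonymous substitution.
Total: 3 + 1 = 4.

4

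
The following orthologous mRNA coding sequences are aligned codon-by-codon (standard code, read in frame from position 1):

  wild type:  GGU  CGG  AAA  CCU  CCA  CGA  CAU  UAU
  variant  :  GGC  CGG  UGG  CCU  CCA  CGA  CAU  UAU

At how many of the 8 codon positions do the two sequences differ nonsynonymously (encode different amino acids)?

Codon 1: GGU Gly / GGC Gly — synonymous.
Codon 2: CGG Arg / CGG Arg — identical.
Codon 3: AAA Lys / UGG Trp — nonsynonymous.
Codon 4: CCU Pro / CCU Pro — identical.
Codon 5: CCA Pro / CCA Pro — identical.
Codon 6: CGA Arg / CGA Arg — identical.
Codon 7: CAU His / CAU His — identical.
Codon 8: UAU Tyr / UAU Tyr — identical.
Nonsynonymous differences: 1.

1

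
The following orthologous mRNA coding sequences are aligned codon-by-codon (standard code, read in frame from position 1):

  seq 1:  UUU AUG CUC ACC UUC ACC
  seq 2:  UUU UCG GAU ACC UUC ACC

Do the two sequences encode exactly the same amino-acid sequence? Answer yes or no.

no

Codon 1: UUU Phe / UUU Phe — identical.
Codon 2: AUG Met / UCG Ser — nonsynonymous.
Codon 3: CUC Leu / GAU Asp — nonsynonymous.
Codon 4: ACC Thr / ACC Thr — identical.
Codon 5: UUC Phe / UUC Phe — identical.
Codon 6: ACC Thr / ACC Thr — identical.
Nonsynonymous differences: 2 → different protein.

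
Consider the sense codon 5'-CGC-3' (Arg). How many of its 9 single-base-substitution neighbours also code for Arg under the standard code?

3

Position 1: none → 0 synonymous.
Position 2: none → 0 synonymous.
Position 3: CGT, CGA, CGG → 3 synonymous.
Total: 0 + 0 + 3 = 3.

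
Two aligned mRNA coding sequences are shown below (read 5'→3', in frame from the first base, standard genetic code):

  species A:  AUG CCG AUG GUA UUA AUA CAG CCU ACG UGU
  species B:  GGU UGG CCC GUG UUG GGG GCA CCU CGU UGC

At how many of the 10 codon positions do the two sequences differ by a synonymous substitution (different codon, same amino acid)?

3

Codon 1: AUG Met / GGU Gly — nonsynonymous.
Codon 2: CCG Pro / UGG Trp — nonsynonymous.
Codon 3: AUG Met / CCC Pro — nonsynonymous.
Codon 4: GUA Val / GUG Val — synonymous.
Codon 5: UUA Leu / UUG Leu — synonymous.
Codon 6: AUA Ile / GGG Gly — nonsynonymous.
Codon 7: CAG Gln / GCA Ala — nonsynonymous.
Codon 8: CCU Pro / CCU Pro — identical.
Codon 9: ACG Thr / CGU Arg — nonsynonymous.
Codon 10: UGU Cys / UGC Cys — synonymous.
Synonymous differences: 3.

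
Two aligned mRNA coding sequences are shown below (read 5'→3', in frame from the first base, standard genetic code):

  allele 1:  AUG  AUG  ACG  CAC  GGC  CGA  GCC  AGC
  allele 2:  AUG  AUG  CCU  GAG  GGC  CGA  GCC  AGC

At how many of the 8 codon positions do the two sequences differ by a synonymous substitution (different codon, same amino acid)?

Codon 1: AUG Met / AUG Met — identical.
Codon 2: AUG Met / AUG Met — identical.
Codon 3: ACG Thr / CCU Pro — nonsynonymous.
Codon 4: CAC His / GAG Glu — nonsynonymous.
Codon 5: GGC Gly / GGC Gly — identical.
Codon 6: CGA Arg / CGA Arg — identical.
Codon 7: GCC Ala / GCC Ala — identical.
Codon 8: AGC Ser / AGC Ser — identical.
Synonymous differences: 0.

0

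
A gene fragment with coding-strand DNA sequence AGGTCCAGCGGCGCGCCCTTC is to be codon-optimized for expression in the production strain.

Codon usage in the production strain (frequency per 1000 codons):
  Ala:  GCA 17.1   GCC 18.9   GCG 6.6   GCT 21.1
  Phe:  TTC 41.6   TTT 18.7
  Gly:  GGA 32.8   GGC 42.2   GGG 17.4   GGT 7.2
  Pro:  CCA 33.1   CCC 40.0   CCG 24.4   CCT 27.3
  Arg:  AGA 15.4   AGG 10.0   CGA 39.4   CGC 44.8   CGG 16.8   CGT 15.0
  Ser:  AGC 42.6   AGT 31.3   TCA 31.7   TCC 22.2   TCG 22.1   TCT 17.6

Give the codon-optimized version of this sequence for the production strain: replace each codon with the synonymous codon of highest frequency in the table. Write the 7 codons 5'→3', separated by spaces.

CGC AGC AGC GGC GCT CCC TTC

Codon 1 (Arg): best is CGC at 44.8.
Codon 2 (Ser): best is AGC at 42.6.
Codon 3 (Ser): best is AGC at 42.6.
Codon 4 (Gly): best is GGC at 42.2.
Codon 5 (Ala): best is GCT at 21.1.
Codon 6 (Pro): best is CCC at 40.0.
Codon 7 (Phe): best is TTC at 41.6.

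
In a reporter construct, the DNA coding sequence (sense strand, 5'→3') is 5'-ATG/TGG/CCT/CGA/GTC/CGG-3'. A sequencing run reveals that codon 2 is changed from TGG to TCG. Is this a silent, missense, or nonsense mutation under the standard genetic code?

missense

Position 5 falls in codon 2: TGG → Trp.
After the substitution the codon is TCG → Ser.
Trp ≠ Ser, so this is a missense mutation.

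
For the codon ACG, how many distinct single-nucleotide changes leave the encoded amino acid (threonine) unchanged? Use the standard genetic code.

Position 1: none → 0 synonymous.
Position 2: none → 0 synonymous.
Position 3: ACU, ACC, ACA → 3 synonymous.
Total: 0 + 0 + 3 = 3.

3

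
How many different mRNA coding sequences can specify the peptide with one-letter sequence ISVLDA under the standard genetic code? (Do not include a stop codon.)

Ile: 3 codons.
Ser: 6 codons.
Val: 4 codons.
Leu: 6 codons.
Asp: 2 codons.
Ala: 4 codons.
3 × 6 × 4 × 6 × 2 × 4 = 3456.

3456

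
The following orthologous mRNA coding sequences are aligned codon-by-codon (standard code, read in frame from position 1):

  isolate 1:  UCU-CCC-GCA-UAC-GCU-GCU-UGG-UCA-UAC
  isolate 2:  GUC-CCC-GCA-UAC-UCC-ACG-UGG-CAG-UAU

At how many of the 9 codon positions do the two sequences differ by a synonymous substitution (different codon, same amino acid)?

1

Codon 1: UCU Ser / GUC Val — nonsynonymous.
Codon 2: CCC Pro / CCC Pro — identical.
Codon 3: GCA Ala / GCA Ala — identical.
Codon 4: UAC Tyr / UAC Tyr — identical.
Codon 5: GCU Ala / UCC Ser — nonsynonymous.
Codon 6: GCU Ala / ACG Thr — nonsynonymous.
Codon 7: UGG Trp / UGG Trp — identical.
Codon 8: UCA Ser / CAG Gln — nonsynonymous.
Codon 9: UAC Tyr / UAU Tyr — synonymous.
Synonymous differences: 1.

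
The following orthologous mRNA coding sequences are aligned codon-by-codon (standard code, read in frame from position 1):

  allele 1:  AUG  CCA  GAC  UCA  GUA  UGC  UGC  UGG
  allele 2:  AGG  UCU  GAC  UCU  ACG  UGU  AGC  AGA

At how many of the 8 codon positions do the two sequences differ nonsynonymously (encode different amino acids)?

5

Codon 1: AUG Met / AGG Arg — nonsynonymous.
Codon 2: CCA Pro / UCU Ser — nonsynonymous.
Codon 3: GAC Asp / GAC Asp — identical.
Codon 4: UCA Ser / UCU Ser — synonymous.
Codon 5: GUA Val / ACG Thr — nonsynonymous.
Codon 6: UGC Cys / UGU Cys — synonymous.
Codon 7: UGC Cys / AGC Ser — nonsynonymous.
Codon 8: UGG Trp / AGA Arg — nonsynonymous.
Nonsynonymous differences: 5.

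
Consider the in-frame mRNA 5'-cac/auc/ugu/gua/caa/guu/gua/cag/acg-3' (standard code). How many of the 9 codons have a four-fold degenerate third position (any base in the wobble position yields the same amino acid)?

Codon 1 CAC (His): third position 2-fold.
Codon 2 AUC (Ile): third position 3-fold.
Codon 3 UGU (Cys): third position 2-fold.
Codon 4 GUA (Val): third position 4-fold.
Codon 5 CAA (Gln): third position 2-fold.
Codon 6 GUU (Val): third position 4-fold.
Codon 7 GUA (Val): third position 4-fold.
Codon 8 CAG (Gln): third position 2-fold.
Codon 9 ACG (Thr): third position 4-fold.
Four-fold degenerate third positions: 4.

4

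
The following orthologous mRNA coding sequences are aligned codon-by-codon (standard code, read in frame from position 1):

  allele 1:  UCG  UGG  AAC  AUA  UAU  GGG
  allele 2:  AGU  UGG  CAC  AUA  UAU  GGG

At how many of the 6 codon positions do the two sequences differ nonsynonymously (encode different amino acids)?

Codon 1: UCG Ser / AGU Ser — synonymous.
Codon 2: UGG Trp / UGG Trp — identical.
Codon 3: AAC Asn / CAC His — nonsynonymous.
Codon 4: AUA Ile / AUA Ile — identical.
Codon 5: UAU Tyr / UAU Tyr — identical.
Codon 6: GGG Gly / GGG Gly — identical.
Nonsynonymous differences: 1.

1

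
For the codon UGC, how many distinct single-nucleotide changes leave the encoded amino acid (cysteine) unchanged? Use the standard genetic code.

Position 1: none → 0 synonymous.
Position 2: none → 0 synonymous.
Position 3: UGU → 1 synonymous.
Total: 0 + 0 + 1 = 1.

1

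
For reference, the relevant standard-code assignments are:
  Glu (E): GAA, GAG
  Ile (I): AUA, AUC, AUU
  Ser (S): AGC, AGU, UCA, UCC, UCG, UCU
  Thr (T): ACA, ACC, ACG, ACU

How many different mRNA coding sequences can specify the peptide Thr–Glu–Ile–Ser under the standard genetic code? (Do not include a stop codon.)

Thr: 4 codons.
Glu: 2 codons.
Ile: 3 codons.
Ser: 6 codons.
4 × 2 × 3 × 6 = 144.

144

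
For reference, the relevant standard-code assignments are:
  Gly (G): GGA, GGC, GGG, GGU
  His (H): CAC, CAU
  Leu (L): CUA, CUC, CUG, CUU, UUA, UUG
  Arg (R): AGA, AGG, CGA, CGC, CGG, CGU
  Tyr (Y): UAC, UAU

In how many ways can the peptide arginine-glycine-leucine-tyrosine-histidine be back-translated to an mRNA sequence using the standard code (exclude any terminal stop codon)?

Arg: 6 codons.
Gly: 4 codons.
Leu: 6 codons.
Tyr: 2 codons.
His: 2 codons.
6 × 4 × 6 × 2 × 2 = 576.

576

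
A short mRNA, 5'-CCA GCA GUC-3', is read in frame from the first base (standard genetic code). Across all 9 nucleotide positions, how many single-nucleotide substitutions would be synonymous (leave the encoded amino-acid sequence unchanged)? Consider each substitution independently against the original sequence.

Codon 1 (CCA, Pro): 3 synonymous substitutions.
Codon 2 (GCA, Ala): 3 synonymous substitutions.
Codon 3 (GUC, Val): 3 synonymous substitutions.
Total: 3 + 3 + 3 = 9.

9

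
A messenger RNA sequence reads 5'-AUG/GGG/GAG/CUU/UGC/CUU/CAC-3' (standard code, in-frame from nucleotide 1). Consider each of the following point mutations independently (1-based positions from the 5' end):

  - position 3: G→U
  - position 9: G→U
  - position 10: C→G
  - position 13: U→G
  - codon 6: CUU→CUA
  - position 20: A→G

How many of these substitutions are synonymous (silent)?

Codon 1: AUG (Met) → AUU (Ile) — missense.
Codon 3: GAG (Glu) → GAU (Asp) — missense.
Codon 4: CUU (Leu) → GUU (Val) — missense.
Codon 5: UGC (Cys) → GGC (Gly) — missense.
Codon 6: CUU (Leu) → CUA (Leu) — synonymous.
Codon 7: CAC (His) → CGC (Arg) — missense.
Synonymous: 1 of 6.

1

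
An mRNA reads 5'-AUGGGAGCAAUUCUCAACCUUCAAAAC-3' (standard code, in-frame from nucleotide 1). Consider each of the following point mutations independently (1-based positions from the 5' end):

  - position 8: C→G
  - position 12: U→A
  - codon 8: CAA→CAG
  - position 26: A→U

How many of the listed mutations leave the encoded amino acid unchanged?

Codon 3: GCA (Ala) → GGA (Gly) — missense.
Codon 4: AUU (Ile) → AUA (Ile) — synonymous.
Codon 8: CAA (Gln) → CAG (Gln) — synonymous.
Codon 9: AAC (Asn) → AUC (Ile) — missense.
Synonymous: 2 of 4.

2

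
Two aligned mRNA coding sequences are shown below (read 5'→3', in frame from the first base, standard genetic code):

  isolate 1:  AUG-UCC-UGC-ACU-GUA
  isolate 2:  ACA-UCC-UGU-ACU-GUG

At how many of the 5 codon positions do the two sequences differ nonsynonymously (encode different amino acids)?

1

Codon 1: AUG Met / ACA Thr — nonsynonymous.
Codon 2: UCC Ser / UCC Ser — identical.
Codon 3: UGC Cys / UGU Cys — synonymous.
Codon 4: ACU Thr / ACU Thr — identical.
Codon 5: GUA Val / GUG Val — synonymous.
Nonsynonymous differences: 1.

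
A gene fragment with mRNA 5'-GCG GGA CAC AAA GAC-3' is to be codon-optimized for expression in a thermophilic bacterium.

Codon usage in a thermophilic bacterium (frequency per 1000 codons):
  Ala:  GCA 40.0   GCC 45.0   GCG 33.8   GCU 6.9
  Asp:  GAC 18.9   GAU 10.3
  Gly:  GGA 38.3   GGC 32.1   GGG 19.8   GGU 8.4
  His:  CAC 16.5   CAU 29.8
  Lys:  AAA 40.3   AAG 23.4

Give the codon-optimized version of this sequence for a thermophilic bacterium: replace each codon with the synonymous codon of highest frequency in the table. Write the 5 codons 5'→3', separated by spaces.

Codon 1 (Ala): best is GCC at 45.0.
Codon 2 (Gly): best is GGA at 38.3.
Codon 3 (His): best is CAU at 29.8.
Codon 4 (Lys): best is AAA at 40.3.
Codon 5 (Asp): best is GAC at 18.9.

GCC GGA CAU AAA GAC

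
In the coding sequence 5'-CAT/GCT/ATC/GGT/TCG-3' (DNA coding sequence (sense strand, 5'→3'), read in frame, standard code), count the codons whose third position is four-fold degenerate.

Codon 1 CAT (His): third position 2-fold.
Codon 2 GCT (Ala): third position 4-fold.
Codon 3 ATC (Ile): third position 3-fold.
Codon 4 GGT (Gly): third position 4-fold.
Codon 5 TCG (Ser): third position 4-fold.
Four-fold degenerate third positions: 3.

3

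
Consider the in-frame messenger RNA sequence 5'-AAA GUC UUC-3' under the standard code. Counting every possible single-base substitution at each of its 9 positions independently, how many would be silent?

Codon 1 (AAA, Lys): 1 synonymous substitution.
Codon 2 (GUC, Val): 3 synonymous substitutions.
Codon 3 (UUC, Phe): 1 synonymous substitution.
Total: 1 + 3 + 1 = 5.

5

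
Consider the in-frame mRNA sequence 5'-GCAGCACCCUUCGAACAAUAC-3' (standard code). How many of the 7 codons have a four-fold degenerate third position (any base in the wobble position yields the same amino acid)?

Codon 1 GCA (Ala): third position 4-fold.
Codon 2 GCA (Ala): third position 4-fold.
Codon 3 CCC (Pro): third position 4-fold.
Codon 4 UUC (Phe): third position 2-fold.
Codon 5 GAA (Glu): third position 2-fold.
Codon 6 CAA (Gln): third position 2-fold.
Codon 7 UAC (Tyr): third position 2-fold.
Four-fold degenerate third positions: 3.

3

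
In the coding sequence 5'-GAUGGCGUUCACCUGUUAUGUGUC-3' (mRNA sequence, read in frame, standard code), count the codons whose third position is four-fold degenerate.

4

Codon 1 GAU (Asp): third position 2-fold.
Codon 2 GGC (Gly): third position 4-fold.
Codon 3 GUU (Val): third position 4-fold.
Codon 4 CAC (His): third position 2-fold.
Codon 5 CUG (Leu): third position 4-fold.
Codon 6 UUA (Leu): third position 2-fold.
Codon 7 UGU (Cys): third position 2-fold.
Codon 8 GUC (Val): third position 4-fold.
Four-fold degenerate third positions: 4.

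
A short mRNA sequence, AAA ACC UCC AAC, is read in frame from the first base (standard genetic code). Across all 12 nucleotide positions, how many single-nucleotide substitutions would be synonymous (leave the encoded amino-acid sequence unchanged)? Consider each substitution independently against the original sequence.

Codon 1 (AAA, Lys): 1 synonymous substitution.
Codon 2 (ACC, Thr): 3 synonymous substitutions.
Codon 3 (UCC, Ser): 3 synonymous substitutions.
Codon 4 (AAC, Asn): 1 synonymous substitution.
Total: 1 + 3 + 3 + 1 = 8.

8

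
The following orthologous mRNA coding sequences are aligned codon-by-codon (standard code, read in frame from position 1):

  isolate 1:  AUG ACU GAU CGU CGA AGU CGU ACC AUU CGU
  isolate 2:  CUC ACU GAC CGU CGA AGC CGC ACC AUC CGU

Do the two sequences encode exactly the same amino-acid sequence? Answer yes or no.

no

Codon 1: AUG Met / CUC Leu — nonsynonymous.
Codon 2: ACU Thr / ACU Thr — identical.
Codon 3: GAU Asp / GAC Asp — synonymous.
Codon 4: CGU Arg / CGU Arg — identical.
Codon 5: CGA Arg / CGA Arg — identical.
Codon 6: AGU Ser / AGC Ser — synonymous.
Codon 7: CGU Arg / CGC Arg — synonymous.
Codon 8: ACC Thr / ACC Thr — identical.
Codon 9: AUU Ile / AUC Ile — synonymous.
Codon 10: CGU Arg / CGU Arg — identical.
Nonsynonymous differences: 1 → different protein.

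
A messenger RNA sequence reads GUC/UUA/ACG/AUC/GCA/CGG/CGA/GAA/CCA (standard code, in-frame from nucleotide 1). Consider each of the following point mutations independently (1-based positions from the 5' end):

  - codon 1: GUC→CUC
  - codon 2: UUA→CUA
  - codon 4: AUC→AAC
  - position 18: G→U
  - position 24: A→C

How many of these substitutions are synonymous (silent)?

2

Codon 1: GUC (Val) → CUC (Leu) — missense.
Codon 2: UUA (Leu) → CUA (Leu) — synonymous.
Codon 4: AUC (Ile) → AAC (Asn) — missense.
Codon 6: CGG (Arg) → CGU (Arg) — synonymous.
Codon 8: GAA (Glu) → GAC (Asp) — missense.
Synonymous: 2 of 5.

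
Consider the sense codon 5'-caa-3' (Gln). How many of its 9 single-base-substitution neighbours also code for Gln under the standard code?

Position 1: none → 0 synonymous.
Position 2: none → 0 synonymous.
Position 3: CAG → 1 synonymous.
Total: 0 + 0 + 1 = 1.

1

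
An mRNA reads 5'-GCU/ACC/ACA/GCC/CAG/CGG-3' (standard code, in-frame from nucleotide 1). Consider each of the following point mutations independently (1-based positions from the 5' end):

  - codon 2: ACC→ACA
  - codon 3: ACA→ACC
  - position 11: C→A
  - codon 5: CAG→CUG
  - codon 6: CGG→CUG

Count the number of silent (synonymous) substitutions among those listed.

2

Codon 2: ACC (Thr) → ACA (Thr) — synonymous.
Codon 3: ACA (Thr) → ACC (Thr) — synonymous.
Codon 4: GCC (Ala) → GAC (Asp) — missense.
Codon 5: CAG (Gln) → CUG (Leu) — missense.
Codon 6: CGG (Arg) → CUG (Leu) — missense.
Synonymous: 2 of 5.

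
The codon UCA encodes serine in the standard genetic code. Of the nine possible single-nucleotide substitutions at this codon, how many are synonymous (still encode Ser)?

Position 1: none → 0 synonymous.
Position 2: none → 0 synonymous.
Position 3: UCU, UCC, UCG → 3 synonymous.
Total: 0 + 0 + 3 = 3.

3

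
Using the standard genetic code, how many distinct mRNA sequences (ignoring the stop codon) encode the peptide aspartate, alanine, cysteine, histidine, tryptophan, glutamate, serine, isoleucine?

Asp: 2 codons.
Ala: 4 codons.
Cys: 2 codons.
His: 2 codons.
Trp: 1 codon.
Glu: 2 codons.
Ser: 6 codons.
Ile: 3 codons.
2 × 4 × 2 × 2 × 1 × 2 × 6 × 3 = 1152.

1152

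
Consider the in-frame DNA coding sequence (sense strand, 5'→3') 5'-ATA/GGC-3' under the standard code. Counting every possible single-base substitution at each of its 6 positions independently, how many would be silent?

Codon 1 (ATA, Ile): 2 synonymous substitutions.
Codon 2 (GGC, Gly): 3 synonymous substitutions.
Total: 2 + 3 = 5.

5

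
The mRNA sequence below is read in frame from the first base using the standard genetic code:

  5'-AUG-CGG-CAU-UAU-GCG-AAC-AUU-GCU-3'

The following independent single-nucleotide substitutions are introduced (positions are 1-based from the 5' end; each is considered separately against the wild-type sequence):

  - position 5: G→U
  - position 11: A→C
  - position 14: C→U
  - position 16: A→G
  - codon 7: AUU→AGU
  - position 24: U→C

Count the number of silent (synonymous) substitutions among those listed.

Codon 2: CGG (Arg) → CUG (Leu) — missense.
Codon 4: UAU (Tyr) → UCU (Ser) — missense.
Codon 5: GCG (Ala) → GUG (Val) — missense.
Codon 6: AAC (Asn) → GAC (Asp) — missense.
Codon 7: AUU (Ile) → AGU (Ser) — missense.
Codon 8: GCU (Ala) → GCC (Ala) — synonymous.
Synonymous: 1 of 6.

1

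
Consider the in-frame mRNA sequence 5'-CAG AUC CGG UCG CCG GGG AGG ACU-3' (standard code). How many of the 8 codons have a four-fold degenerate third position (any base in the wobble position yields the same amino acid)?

Codon 1 CAG (Gln): third position 2-fold.
Codon 2 AUC (Ile): third position 3-fold.
Codon 3 CGG (Arg): third position 4-fold.
Codon 4 UCG (Ser): third position 4-fold.
Codon 5 CCG (Pro): third position 4-fold.
Codon 6 GGG (Gly): third position 4-fold.
Codon 7 AGG (Arg): third position 2-fold.
Codon 8 ACU (Thr): third position 4-fold.
Four-fold degenerate third positions: 5.

5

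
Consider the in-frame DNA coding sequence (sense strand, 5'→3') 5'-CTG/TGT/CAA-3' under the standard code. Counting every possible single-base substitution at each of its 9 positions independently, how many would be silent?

6

Codon 1 (CTG, Leu): 4 synonymous substitutions.
Codon 2 (TGT, Cys): 1 synonymous substitution.
Codon 3 (CAA, Gln): 1 synonymous substitution.
Total: 4 + 1 + 1 = 6.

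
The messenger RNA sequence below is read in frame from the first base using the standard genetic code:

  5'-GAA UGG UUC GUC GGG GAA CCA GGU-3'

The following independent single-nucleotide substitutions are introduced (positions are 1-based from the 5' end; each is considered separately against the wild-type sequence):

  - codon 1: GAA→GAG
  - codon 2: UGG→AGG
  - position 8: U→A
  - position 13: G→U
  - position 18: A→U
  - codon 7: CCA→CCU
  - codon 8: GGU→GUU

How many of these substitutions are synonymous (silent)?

2

Codon 1: GAA (Glu) → GAG (Glu) — synonymous.
Codon 2: UGG (Trp) → AGG (Arg) — missense.
Codon 3: UUC (Phe) → UAC (Tyr) — missense.
Codon 5: GGG (Gly) → UGG (Trp) — missense.
Codon 6: GAA (Glu) → GAU (Asp) — missense.
Codon 7: CCA (Pro) → CCU (Pro) — synonymous.
Codon 8: GGU (Gly) → GUU (Val) — missense.
Synonymous: 2 of 7.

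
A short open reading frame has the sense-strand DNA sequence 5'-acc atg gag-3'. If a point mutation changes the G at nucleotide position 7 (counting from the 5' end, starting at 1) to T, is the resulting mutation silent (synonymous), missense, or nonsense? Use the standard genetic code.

Position 7 falls in codon 3: GAG → Glu.
After the substitution the codon is TAG → Stop.
The new codon is a stop codon, so this is a nonsense mutation.

nonsense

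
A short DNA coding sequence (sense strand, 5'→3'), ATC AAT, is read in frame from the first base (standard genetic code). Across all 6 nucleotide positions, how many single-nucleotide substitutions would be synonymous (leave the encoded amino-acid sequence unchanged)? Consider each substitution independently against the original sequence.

3

Codon 1 (ATC, Ile): 2 synonymous substitutions.
Codon 2 (AAT, Asn): 1 synonymous substitution.
Total: 2 + 1 = 3.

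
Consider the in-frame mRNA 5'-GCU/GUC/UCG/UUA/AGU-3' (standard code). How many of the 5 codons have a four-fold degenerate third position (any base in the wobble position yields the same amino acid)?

Codon 1 GCU (Ala): third position 4-fold.
Codon 2 GUC (Val): third position 4-fold.
Codon 3 UCG (Ser): third position 4-fold.
Codon 4 UUA (Leu): third position 2-fold.
Codon 5 AGU (Ser): third position 2-fold.
Four-fold degenerate third positions: 3.

3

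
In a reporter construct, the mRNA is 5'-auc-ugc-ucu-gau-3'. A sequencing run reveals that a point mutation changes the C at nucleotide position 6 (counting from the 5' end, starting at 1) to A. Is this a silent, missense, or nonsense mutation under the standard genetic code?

nonsense

Position 6 falls in codon 2: UGC → Cys.
After the substitution the codon is UGA → Stop.
The new codon is a stop codon, so this is a nonsense mutation.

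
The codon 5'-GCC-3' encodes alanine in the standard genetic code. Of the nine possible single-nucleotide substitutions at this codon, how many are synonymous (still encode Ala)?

3

Position 1: none → 0 synonymous.
Position 2: none → 0 synonymous.
Position 3: GCU, GCA, GCG → 3 synonymous.
Total: 0 + 0 + 3 = 3.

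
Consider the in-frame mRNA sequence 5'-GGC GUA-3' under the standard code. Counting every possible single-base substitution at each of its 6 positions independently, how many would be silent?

Codon 1 (GGC, Gly): 3 synonymous substitutions.
Codon 2 (GUA, Val): 3 synonymous substitutions.
Total: 3 + 3 = 6.

6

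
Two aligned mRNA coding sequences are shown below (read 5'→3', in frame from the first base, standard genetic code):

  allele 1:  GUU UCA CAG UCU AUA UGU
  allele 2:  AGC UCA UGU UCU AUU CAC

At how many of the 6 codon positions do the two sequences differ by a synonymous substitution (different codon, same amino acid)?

Codon 1: GUU Val / AGC Ser — nonsynonymous.
Codon 2: UCA Ser / UCA Ser — identical.
Codon 3: CAG Gln / UGU Cys — nonsynonymous.
Codon 4: UCU Ser / UCU Ser — identical.
Codon 5: AUA Ile / AUU Ile — synonymous.
Codon 6: UGU Cys / CAC His — nonsynonymous.
Synonymous differences: 1.

1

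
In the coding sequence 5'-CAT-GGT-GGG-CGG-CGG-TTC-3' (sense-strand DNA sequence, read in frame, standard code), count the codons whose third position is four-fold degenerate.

Codon 1 CAT (His): third position 2-fold.
Codon 2 GGT (Gly): third position 4-fold.
Codon 3 GGG (Gly): third position 4-fold.
Codon 4 CGG (Arg): third position 4-fold.
Codon 5 CGG (Arg): third position 4-fold.
Codon 6 TTC (Phe): third position 2-fold.
Four-fold degenerate third positions: 4.

4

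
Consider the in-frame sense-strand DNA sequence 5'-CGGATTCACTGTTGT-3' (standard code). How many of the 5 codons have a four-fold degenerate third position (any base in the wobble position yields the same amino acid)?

Codon 1 CGG (Arg): third position 4-fold.
Codon 2 ATT (Ile): third position 3-fold.
Codon 3 CAC (His): third position 2-fold.
Codon 4 TGT (Cys): third position 2-fold.
Codon 5 TGT (Cys): third position 2-fold.
Four-fold degenerate third positions: 1.

1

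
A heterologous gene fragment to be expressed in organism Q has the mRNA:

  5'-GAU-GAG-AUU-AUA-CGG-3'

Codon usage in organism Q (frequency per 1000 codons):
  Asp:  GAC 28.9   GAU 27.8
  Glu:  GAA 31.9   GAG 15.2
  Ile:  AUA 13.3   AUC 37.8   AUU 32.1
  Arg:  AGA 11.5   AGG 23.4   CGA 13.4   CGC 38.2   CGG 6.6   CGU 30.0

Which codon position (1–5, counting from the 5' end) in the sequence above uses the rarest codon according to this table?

Codon 1 GAU (Asp): 27.8 per 1000.
Codon 2 GAG (Glu): 15.2 per 1000.
Codon 3 AUU (Ile): 32.1 per 1000.
Codon 4 AUA (Ile): 13.3 per 1000.
Codon 5 CGG (Arg): 6.6 per 1000.
Lowest frequency is 6.6 at codon 5.

5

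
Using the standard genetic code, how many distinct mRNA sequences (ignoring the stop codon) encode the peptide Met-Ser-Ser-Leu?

Met: 1 codon.
Ser: 6 codons.
Ser: 6 codons.
Leu: 6 codons.
1 × 6 × 6 × 6 = 216.

216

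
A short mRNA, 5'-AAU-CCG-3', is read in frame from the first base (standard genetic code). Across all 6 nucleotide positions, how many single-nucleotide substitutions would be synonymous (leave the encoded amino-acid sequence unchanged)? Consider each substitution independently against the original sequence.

4

Codon 1 (AAU, Asn): 1 synonymous substitution.
Codon 2 (CCG, Pro): 3 synonymous substitutions.
Total: 1 + 3 = 4.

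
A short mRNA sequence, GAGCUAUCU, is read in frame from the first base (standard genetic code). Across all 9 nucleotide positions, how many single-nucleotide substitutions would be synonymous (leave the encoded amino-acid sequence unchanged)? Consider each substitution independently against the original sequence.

Codon 1 (GAG, Glu): 1 synonymous substitution.
Codon 2 (CUA, Leu): 4 synonymous substitutions.
Codon 3 (UCU, Ser): 3 synonymous substitutions.
Total: 1 + 4 + 3 = 8.

8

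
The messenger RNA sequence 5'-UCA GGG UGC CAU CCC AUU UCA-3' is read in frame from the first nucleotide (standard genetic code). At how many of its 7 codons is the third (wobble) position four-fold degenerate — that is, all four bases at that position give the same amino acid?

4

Codon 1 UCA (Ser): third position 4-fold.
Codon 2 GGG (Gly): third position 4-fold.
Codon 3 UGC (Cys): third position 2-fold.
Codon 4 CAU (His): third position 2-fold.
Codon 5 CCC (Pro): third position 4-fold.
Codon 6 AUU (Ile): third position 3-fold.
Codon 7 UCA (Ser): third position 4-fold.
Four-fold degenerate third positions: 4.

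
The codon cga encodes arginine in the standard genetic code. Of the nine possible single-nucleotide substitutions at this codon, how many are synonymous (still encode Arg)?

4

Position 1: AGA → 1 synonymous.
Position 2: none → 0 synonymous.
Position 3: CGU, CGC, CGG → 3 synonymous.
Total: 1 + 0 + 3 = 4.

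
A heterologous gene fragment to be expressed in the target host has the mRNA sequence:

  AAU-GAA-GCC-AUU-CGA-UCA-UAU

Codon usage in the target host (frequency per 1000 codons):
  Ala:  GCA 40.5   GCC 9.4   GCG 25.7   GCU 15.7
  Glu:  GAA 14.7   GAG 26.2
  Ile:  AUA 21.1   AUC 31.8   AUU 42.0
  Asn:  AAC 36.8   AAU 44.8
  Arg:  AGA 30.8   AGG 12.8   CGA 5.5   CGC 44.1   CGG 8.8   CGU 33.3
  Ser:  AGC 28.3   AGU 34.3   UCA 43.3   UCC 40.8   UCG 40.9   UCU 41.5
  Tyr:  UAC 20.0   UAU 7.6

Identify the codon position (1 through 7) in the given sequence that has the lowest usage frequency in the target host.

Codon 1 AAU (Asn): 44.8 per 1000.
Codon 2 GAA (Glu): 14.7 per 1000.
Codon 3 GCC (Ala): 9.4 per 1000.
Codon 4 AUU (Ile): 42.0 per 1000.
Codon 5 CGA (Arg): 5.5 per 1000.
Codon 6 UCA (Ser): 43.3 per 1000.
Codon 7 UAU (Tyr): 7.6 per 1000.
Lowest frequency is 5.5 at codon 5.

5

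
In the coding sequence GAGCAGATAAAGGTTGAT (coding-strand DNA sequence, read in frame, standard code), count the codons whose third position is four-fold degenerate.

1

Codon 1 GAG (Glu): third position 2-fold.
Codon 2 CAG (Gln): third position 2-fold.
Codon 3 ATA (Ile): third position 3-fold.
Codon 4 AAG (Lys): third position 2-fold.
Codon 5 GTT (Val): third position 4-fold.
Codon 6 GAT (Asp): third position 2-fold.
Four-fold degenerate third positions: 1.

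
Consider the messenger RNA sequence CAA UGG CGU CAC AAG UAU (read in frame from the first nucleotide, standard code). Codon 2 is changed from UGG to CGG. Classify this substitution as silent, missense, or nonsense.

Position 4 falls in codon 2: UGG → Trp.
After the substitution the codon is CGG → Arg.
Trp ≠ Arg, so this is a missense mutation.

missense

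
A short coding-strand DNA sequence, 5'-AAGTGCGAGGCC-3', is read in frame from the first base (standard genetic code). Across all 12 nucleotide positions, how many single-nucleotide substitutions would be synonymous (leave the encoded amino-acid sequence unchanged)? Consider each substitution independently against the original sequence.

Codon 1 (AAG, Lys): 1 synonymous substitution.
Codon 2 (TGC, Cys): 1 synonymous substitution.
Codon 3 (GAG, Glu): 1 synonymous substitution.
Codon 4 (GCC, Ala): 3 synonymous substitutions.
Total: 1 + 1 + 1 + 3 = 6.

6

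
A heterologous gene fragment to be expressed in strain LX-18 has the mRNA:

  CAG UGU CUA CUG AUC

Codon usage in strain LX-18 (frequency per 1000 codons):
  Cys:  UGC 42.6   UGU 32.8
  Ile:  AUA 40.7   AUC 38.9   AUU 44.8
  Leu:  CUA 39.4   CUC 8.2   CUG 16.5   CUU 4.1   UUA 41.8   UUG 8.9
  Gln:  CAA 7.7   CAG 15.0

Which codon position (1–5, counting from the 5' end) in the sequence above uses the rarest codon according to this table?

1

Codon 1 CAG (Gln): 15.0 per 1000.
Codon 2 UGU (Cys): 32.8 per 1000.
Codon 3 CUA (Leu): 39.4 per 1000.
Codon 4 CUG (Leu): 16.5 per 1000.
Codon 5 AUC (Ile): 38.9 per 1000.
Lowest frequency is 15.0 at codon 1.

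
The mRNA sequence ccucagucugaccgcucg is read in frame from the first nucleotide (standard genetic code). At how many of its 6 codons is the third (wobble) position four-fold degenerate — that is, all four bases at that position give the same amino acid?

Codon 1 CCU (Pro): third position 4-fold.
Codon 2 CAG (Gln): third position 2-fold.
Codon 3 UCU (Ser): third position 4-fold.
Codon 4 GAC (Asp): third position 2-fold.
Codon 5 CGC (Arg): third position 4-fold.
Codon 6 UCG (Ser): third position 4-fold.
Four-fold degenerate third positions: 4.

4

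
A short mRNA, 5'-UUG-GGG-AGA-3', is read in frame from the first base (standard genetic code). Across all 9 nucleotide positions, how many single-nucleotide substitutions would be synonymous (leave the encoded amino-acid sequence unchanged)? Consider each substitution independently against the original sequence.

7

Codon 1 (UUG, Leu): 2 synonymous substitutions.
Codon 2 (GGG, Gly): 3 synonymous substitutions.
Codon 3 (AGA, Arg): 2 synonymous substitutions.
Total: 2 + 3 + 2 = 7.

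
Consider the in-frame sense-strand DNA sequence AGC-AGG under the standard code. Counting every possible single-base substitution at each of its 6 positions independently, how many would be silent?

3

Codon 1 (AGC, Ser): 1 synonymous substitution.
Codon 2 (AGG, Arg): 2 synonymous substitutions.
Total: 1 + 2 = 3.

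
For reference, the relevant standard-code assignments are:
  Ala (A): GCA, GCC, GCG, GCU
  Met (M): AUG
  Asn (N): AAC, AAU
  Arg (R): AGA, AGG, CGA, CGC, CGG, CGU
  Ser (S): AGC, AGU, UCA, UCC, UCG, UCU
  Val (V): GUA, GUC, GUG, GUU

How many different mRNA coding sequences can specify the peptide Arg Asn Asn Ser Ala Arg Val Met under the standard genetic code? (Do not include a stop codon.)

13824

Arg: 6 codons.
Asn: 2 codons.
Asn: 2 codons.
Ser: 6 codons.
Ala: 4 codons.
Arg: 6 codons.
Val: 4 codons.
Met: 1 codon.
6 × 2 × 2 × 6 × 4 × 6 × 4 × 1 = 13824.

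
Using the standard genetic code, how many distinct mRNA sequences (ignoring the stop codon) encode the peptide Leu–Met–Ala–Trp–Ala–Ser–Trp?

576

Leu: 6 codons.
Met: 1 codon.
Ala: 4 codons.
Trp: 1 codon.
Ala: 4 codons.
Ser: 6 codons.
Trp: 1 codon.
6 × 1 × 4 × 1 × 4 × 6 × 1 = 576.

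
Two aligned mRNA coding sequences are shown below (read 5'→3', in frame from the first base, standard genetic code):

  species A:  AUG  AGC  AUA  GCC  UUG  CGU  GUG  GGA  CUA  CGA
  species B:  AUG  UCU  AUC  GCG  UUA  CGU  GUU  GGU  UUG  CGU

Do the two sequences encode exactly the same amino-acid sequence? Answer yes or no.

Codon 1: AUG Met / AUG Met — identical.
Codon 2: AGC Ser / UCU Ser — synonymous.
Codon 3: AUA Ile / AUC Ile — synonymous.
Codon 4: GCC Ala / GCG Ala — synonymous.
Codon 5: UUG Leu / UUA Leu — synonymous.
Codon 6: CGU Arg / CGU Arg — identical.
Codon 7: GUG Val / GUU Val — synonymous.
Codon 8: GGA Gly / GGU Gly — synonymous.
Codon 9: CUA Leu / UUG Leu — synonymous.
Codon 10: CGA Arg / CGU Arg — synonymous.
Nonsynonymous differences: 0 → same protein.

yes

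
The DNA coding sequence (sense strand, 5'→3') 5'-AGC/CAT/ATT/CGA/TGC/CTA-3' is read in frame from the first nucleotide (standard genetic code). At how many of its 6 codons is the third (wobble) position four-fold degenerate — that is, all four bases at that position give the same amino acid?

Codon 1 AGC (Ser): third position 2-fold.
Codon 2 CAT (His): third position 2-fold.
Codon 3 ATT (Ile): third position 3-fold.
Codon 4 CGA (Arg): third position 4-fold.
Codon 5 TGC (Cys): third position 2-fold.
Codon 6 CTA (Leu): third position 4-fold.
Four-fold degenerate third positions: 2.

2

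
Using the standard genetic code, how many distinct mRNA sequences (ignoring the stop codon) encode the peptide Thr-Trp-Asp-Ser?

48

Thr: 4 codons.
Trp: 1 codon.
Asp: 2 codons.
Ser: 6 codons.
4 × 1 × 2 × 6 = 48.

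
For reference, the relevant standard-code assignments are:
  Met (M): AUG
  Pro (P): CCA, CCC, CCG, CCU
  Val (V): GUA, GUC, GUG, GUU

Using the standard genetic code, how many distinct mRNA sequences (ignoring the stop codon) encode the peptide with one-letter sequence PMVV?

Pro: 4 codons.
Met: 1 codon.
Val: 4 codons.
Val: 4 codons.
4 × 1 × 4 × 4 = 64.

64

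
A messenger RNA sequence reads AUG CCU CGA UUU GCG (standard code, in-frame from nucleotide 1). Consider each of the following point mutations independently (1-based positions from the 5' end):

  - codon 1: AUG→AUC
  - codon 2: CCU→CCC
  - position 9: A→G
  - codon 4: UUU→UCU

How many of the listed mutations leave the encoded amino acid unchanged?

2

Codon 1: AUG (Met) → AUC (Ile) — missense.
Codon 2: CCU (Pro) → CCC (Pro) — synonymous.
Codon 3: CGA (Arg) → CGG (Arg) — synonymous.
Codon 4: UUU (Phe) → UCU (Ser) — missense.
Synonymous: 2 of 4.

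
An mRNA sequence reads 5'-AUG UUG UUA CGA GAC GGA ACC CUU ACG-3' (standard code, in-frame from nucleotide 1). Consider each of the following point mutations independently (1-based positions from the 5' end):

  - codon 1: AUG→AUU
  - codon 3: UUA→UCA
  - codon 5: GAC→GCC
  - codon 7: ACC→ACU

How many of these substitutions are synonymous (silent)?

1

Codon 1: AUG (Met) → AUU (Ile) — missense.
Codon 3: UUA (Leu) → UCA (Ser) — missense.
Codon 5: GAC (Asp) → GCC (Ala) — missense.
Codon 7: ACC (Thr) → ACU (Thr) — synonymous.
Synonymous: 1 of 4.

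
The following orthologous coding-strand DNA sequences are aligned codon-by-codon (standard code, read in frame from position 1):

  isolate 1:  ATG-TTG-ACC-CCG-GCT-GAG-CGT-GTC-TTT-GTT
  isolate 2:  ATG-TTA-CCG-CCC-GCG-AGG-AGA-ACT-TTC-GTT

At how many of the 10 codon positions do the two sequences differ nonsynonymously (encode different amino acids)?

Codon 1: ATG Met / ATG Met — identical.
Codon 2: TTG Leu / TTA Leu — synonymous.
Codon 3: ACC Thr / CCG Pro — nonsynonymous.
Codon 4: CCG Pro / CCC Pro — synonymous.
Codon 5: GCT Ala / GCG Ala — synonymous.
Codon 6: GAG Glu / AGG Arg — nonsynonymous.
Codon 7: CGT Arg / AGA Arg — synonymous.
Codon 8: GTC Val / ACT Thr — nonsynonymous.
Codon 9: TTT Phe / TTC Phe — synonymous.
Codon 10: GTT Val / GTT Val — identical.
Nonsynonymous differences: 3.

3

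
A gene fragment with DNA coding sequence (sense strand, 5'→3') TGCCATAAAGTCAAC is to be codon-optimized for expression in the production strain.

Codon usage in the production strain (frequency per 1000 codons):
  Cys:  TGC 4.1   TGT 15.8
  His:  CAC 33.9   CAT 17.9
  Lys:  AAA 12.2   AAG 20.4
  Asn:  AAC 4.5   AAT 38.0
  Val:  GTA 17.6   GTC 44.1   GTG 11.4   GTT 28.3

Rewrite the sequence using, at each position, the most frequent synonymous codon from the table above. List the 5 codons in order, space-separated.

Codon 1 (Cys): best is TGT at 15.8.
Codon 2 (His): best is CAC at 33.9.
Codon 3 (Lys): best is AAG at 20.4.
Codon 4 (Val): best is GTC at 44.1.
Codon 5 (Asn): best is AAT at 38.0.

TGT CAC AAG GTC AAT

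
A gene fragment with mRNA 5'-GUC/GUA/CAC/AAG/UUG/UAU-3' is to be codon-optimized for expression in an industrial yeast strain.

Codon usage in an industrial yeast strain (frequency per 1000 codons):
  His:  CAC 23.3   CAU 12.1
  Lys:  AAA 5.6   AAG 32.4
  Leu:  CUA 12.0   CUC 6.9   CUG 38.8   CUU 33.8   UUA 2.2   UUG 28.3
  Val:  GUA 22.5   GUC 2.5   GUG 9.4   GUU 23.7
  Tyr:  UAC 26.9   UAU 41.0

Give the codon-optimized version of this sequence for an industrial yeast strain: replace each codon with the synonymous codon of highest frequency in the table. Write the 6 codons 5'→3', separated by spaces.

GUU GUU CAC AAG CUG UAU

Codon 1 (Val): best is GUU at 23.7.
Codon 2 (Val): best is GUU at 23.7.
Codon 3 (His): best is CAC at 23.3.
Codon 4 (Lys): best is AAG at 32.4.
Codon 5 (Leu): best is CUG at 38.8.
Codon 6 (Tyr): best is UAU at 41.0.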